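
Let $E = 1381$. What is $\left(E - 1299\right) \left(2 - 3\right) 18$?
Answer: $-1476$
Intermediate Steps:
$\left(E - 1299\right) \left(2 - 3\right) 18 = \left(1381 - 1299\right) \left(2 - 3\right) 18 = 82 \left(\left(-1\right) 18\right) = 82 \left(-18\right) = -1476$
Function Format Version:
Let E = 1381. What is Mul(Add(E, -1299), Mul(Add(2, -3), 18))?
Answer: -1476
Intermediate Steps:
Mul(Add(E, -1299), Mul(Add(2, -3), 18)) = Mul(Add(1381, -1299), Mul(Add(2, -3), 18)) = Mul(82, Mul(-1, 18)) = Mul(82, -18) = -1476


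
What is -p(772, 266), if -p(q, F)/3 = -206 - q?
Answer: -2934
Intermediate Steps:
p(q, F) = 618 + 3*q (p(q, F) = -3*(-206 - q) = 618 + 3*q)
-p(772, 266) = -(618 + 3*772) = -(618 + 2316) = -1*2934 = -2934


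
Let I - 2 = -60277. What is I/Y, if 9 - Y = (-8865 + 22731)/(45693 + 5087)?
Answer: -1530382250/221577 ≈ -6906.8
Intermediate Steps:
I = -60275 (I = 2 - 60277 = -60275)
Y = 221577/25390 (Y = 9 - (-8865 + 22731)/(45693 + 5087) = 9 - 13866/50780 = 9 - 1*6933/25390 = 9 - 6933/25390 = 221577/25390 ≈ 8.7269)
I/Y = -60275/221577/25390 = -60275*25390/221577 = -1530382250/221577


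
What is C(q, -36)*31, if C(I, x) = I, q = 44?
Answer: 1364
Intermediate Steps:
C(q, -36)*31 = 44*31 = 1364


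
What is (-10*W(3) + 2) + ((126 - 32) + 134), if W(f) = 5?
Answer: 180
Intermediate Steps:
(-10*W(3) + 2) + ((126 - 32) + 134) = (-10*5 + 2) + ((126 - 32) + 134) = (-50 + 2) + (94 + 134) = -48 + 228 = 180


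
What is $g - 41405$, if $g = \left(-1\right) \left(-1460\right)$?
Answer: $-39945$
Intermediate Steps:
$g = 1460$
$g - 41405 = 1460 - 41405 = -39945$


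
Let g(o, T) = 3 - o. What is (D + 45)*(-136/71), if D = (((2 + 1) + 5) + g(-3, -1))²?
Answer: -32776/71 ≈ -461.63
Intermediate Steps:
D = 196 (D = (((2 + 1) + 5) + (3 - 1*(-3)))² = ((3 + 5) + (3 + 3))² = (8 + 6)² = 14² = 196)
(D + 45)*(-136/71) = (196 + 45)*(-136/71) = 241*(-136*1/71) = 241*(-136/71) = -32776/71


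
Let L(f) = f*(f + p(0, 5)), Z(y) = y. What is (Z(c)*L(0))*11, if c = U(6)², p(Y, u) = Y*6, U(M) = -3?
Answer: 0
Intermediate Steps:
p(Y, u) = 6*Y
c = 9 (c = (-3)² = 9)
L(f) = f² (L(f) = f*(f + 6*0) = f*(f + 0) = f*f = f²)
(Z(c)*L(0))*11 = (9*0²)*11 = (9*0)*11 = 0*11 = 0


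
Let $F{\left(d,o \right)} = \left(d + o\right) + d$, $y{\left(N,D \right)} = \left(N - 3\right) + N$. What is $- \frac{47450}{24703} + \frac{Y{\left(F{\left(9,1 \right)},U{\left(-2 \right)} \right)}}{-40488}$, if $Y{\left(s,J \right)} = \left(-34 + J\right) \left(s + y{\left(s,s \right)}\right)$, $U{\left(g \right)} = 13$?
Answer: $- \frac{45074819}{23813692} \approx -1.8928$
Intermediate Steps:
$y{\left(N,D \right)} = -3 + 2 N$ ($y{\left(N,D \right)} = \left(-3 + N\right) + N = -3 + 2 N$)
$F{\left(d,o \right)} = o + 2 d$
$Y{\left(s,J \right)} = \left(-34 + J\right) \left(-3 + 3 s\right)$ ($Y{\left(s,J \right)} = \left(-34 + J\right) \left(s + \left(-3 + 2 s\right)\right) = \left(-34 + J\right) \left(-3 + 3 s\right)$)
$- \frac{47450}{24703} + \frac{Y{\left(F{\left(9,1 \right)},U{\left(-2 \right)} \right)}}{-40488} = - \frac{47450}{24703} + \frac{102 - 102 \left(1 + 2 \cdot 9\right) - 39 + 3 \cdot 13 \left(1 + 2 \cdot 9\right)}{-40488} = \left(-47450\right) \frac{1}{24703} + \left(102 - 102 \left(1 + 18\right) - 39 + 3 \cdot 13 \left(1 + 18\right)\right) \left(- \frac{1}{40488}\right) = - \frac{47450}{24703} + \left(102 - 1938 - 39 + 3 \cdot 13 \cdot 19\right) \left(- \frac{1}{40488}\right) = - \frac{47450}{24703} + \left(102 - 1938 - 39 + 741\right) \left(- \frac{1}{40488}\right) = - \frac{47450}{24703} - - \frac{27}{964} = - \frac{47450}{24703} + \frac{27}{964} = - \frac{45074819}{23813692}$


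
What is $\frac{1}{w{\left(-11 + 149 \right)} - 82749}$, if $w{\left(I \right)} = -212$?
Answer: $- \frac{1}{82961} \approx -1.2054 \cdot 10^{-5}$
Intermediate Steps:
$\frac{1}{w{\left(-11 + 149 \right)} - 82749} = \frac{1}{-212 - 82749} = \frac{1}{-82961} = - \frac{1}{82961}$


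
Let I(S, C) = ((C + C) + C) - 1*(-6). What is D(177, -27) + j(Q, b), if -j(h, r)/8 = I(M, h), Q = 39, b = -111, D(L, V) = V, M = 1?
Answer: -1011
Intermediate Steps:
I(S, C) = 6 + 3*C (I(S, C) = (2*C + C) + 6 = 3*C + 6 = 6 + 3*C)
j(h, r) = -48 - 24*h (j(h, r) = -8*(6 + 3*h) = -48 - 24*h)
D(177, -27) + j(Q, b) = -27 + (-48 - 24*39) = -27 + (-48 - 936) = -27 - 984 = -1011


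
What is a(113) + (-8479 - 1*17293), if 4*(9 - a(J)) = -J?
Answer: -102939/4 ≈ -25735.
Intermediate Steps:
a(J) = 9 + J/4 (a(J) = 9 - (-1)*J/4 = 9 + J/4)
a(113) + (-8479 - 1*17293) = (9 + (1/4)*113) + (-8479 - 1*17293) = (9 + 113/4) + (-8479 - 17293) = 149/4 - 25772 = -102939/4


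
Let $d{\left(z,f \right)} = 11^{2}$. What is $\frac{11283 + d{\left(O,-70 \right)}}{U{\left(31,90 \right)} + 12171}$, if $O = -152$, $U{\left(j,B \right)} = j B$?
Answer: $\frac{11404}{14961} \approx 0.76225$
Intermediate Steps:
$U{\left(j,B \right)} = B j$
$d{\left(z,f \right)} = 121$
$\frac{11283 + d{\left(O,-70 \right)}}{U{\left(31,90 \right)} + 12171} = \frac{11283 + 121}{90 \cdot 31 + 12171} = \frac{11404}{2790 + 12171} = \frac{11404}{14961}$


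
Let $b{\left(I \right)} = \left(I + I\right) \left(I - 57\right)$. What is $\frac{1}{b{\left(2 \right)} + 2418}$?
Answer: $\frac{1}{2198} \approx 0.00045496$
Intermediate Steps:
$b{\left(I \right)} = 2 I \left(-57 + I\right)$
$\frac{1}{b{\left(2 \right)} + 2418} = \frac{1}{2 \cdot 2 \left(-57 + 2\right) + 2418} = \frac{1}{2 \cdot 2 \left(-55\right) + 2418} = \frac{1}{-220 + 2418} = \frac{1}{2198}$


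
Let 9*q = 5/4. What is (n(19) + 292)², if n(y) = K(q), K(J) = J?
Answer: 110607289/1296 ≈ 85345.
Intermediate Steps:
q = 5/36 (q = (5/4)/9 = (5*(¼))/9 = (⅑)*(5/4) = 5/36 ≈ 0.13889)
n(y) = 5/36
(n(19) + 292)² = (5/36 + 292)² = (10517/36)² = 110607289/1296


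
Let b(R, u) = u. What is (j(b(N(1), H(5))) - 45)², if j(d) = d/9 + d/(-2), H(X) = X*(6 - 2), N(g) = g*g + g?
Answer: 225625/81 ≈ 2785.5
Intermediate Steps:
N(g) = g + g² (N(g) = g² + g = g + g²)
H(X) = 4*X (H(X) = X*4 = 4*X)
j(d) = -7*d/18 (j(d) = d*(⅑) + d*(-½) = d/9 - d/2 = -7*d/18)
(j(b(N(1), H(5))) - 45)² = (-14*5/9 - 45)² = (-7/18*20 - 45)² = (-70/9 - 45)² = (-475/9)² = 225625/81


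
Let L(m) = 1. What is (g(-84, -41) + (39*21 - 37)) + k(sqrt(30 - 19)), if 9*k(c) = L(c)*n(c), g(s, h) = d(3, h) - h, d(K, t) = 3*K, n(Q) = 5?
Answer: 7493/9 ≈ 832.56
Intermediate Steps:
g(s, h) = 9 - h (g(s, h) = 3*3 - h = 9 - h)
k(c) = 5/9 (k(c) = (1*5)/9 = (1/9)*5 = 5/9)
(g(-84, -41) + (39*21 - 37)) + k(sqrt(30 - 19)) = ((9 - 1*(-41)) + (39*21 - 37)) + 5/9 = ((9 + 41) + (819 - 37)) + 5/9 = (50 + 782) + 5/9 = 832 + 5/9 = 7493/9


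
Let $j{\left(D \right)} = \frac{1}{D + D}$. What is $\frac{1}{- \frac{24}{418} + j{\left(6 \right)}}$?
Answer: $\frac{2508}{65} \approx 38.585$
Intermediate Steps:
$j{\left(D \right)} = \frac{1}{2 D}$
$\frac{1}{- \frac{24}{418} + j{\left(6 \right)}} = \frac{1}{- \frac{24}{418} + \frac{1}{2 \cdot 6}} = \frac{1}{\left(-24\right) \frac{1}{418} + \frac{1}{2} \cdot \frac{1}{6}} = \frac{1}{- \frac{12}{209} + \frac{1}{12}} = \frac{1}{\frac{65}{2508}} = \frac{2508}{65}$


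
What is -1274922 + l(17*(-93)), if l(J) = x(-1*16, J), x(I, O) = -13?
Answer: -1274935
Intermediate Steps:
l(J) = -13
-1274922 + l(17*(-93)) = -1274922 - 13 = -1274935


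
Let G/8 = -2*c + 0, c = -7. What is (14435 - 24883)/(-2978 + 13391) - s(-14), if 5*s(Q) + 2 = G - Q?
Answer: -1343452/52065 ≈ -25.803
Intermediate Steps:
G = 112 (G = 8*(-2*(-7) + 0) = 8*(14 + 0) = 8*14 = 112)
s(Q) = 22 - Q/5 (s(Q) = -⅖ + (112 - Q)/5 = -⅖ + (112/5 - Q/5) = 22 - Q/5)
(14435 - 24883)/(-2978 + 13391) - s(-14) = (14435 - 24883)/(-2978 + 13391) - (22 - ⅕*(-14)) = -10448/10413 - (22 + 14/5) = -10448*1/10413 - 1*124/5 = -10448/10413 - 124/5 = -1343452/52065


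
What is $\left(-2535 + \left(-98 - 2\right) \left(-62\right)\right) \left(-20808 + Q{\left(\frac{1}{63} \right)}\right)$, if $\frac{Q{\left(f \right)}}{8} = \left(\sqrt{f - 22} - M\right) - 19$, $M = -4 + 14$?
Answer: $-77111600 + \frac{29320 i \sqrt{9695}}{21} \approx -7.7112 \cdot 10^{7} + 1.3747 \cdot 10^{5} i$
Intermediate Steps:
$M = 10$
$Q{\left(f \right)} = -232 + 8 \sqrt{-22 + f}$ ($Q{\left(f \right)} = 8 \left(\left(\sqrt{f - 22} - 10\right) - 19\right) = 8 \left(\left(\sqrt{-22 + f} - 10\right) - 19\right) = 8 \left(\left(-10 + \sqrt{-22 + f}\right) - 19\right) = 8 \left(-29 + \sqrt{-22 + f}\right) = -232 + 8 \sqrt{-22 + f}$)
$\left(-2535 + \left(-98 - 2\right) \left(-62\right)\right) \left(-20808 + Q{\left(\frac{1}{63} \right)}\right) = \left(-2535 + \left(-98 - 2\right) \left(-62\right)\right) \left(-20808 - \left(232 - 8 \sqrt{-22 + \frac{1}{63}}\right)\right) = \left(-2535 - -6200\right) \left(-20808 - \left(232 - 8 \sqrt{-22 + \frac{1}{63}}\right)\right) = \left(-2535 + 6200\right) \left(-20808 - \left(232 - 8 \sqrt{- \frac{1385}{63}}\right)\right) = 3665 \left(-20808 - \left(232 - 8 \frac{i \sqrt{9695}}{21}\right)\right) = 3665 \left(-20808 - \left(232 - \frac{8 i \sqrt{9695}}{21}\right)\right) = 3665 \left(-21040 + \frac{8 i \sqrt{9695}}{21}\right) = -77111600 + \frac{29320 i \sqrt{9695}}{21}$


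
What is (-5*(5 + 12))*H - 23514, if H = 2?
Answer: -23684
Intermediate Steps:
(-5*(5 + 12))*H - 23514 = -5*(5 + 12)*2 - 23514 = -5*17*2 - 23514 = -85*2 - 23514 = -170 - 23514 = -23684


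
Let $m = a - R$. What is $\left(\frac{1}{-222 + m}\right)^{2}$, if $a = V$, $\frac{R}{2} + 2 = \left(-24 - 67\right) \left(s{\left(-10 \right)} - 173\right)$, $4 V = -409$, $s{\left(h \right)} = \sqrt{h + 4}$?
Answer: $\frac{16 i}{49 \left(3780400 \sqrt{6} + 330265729 i\right)} \approx 9.8791 \cdot 10^{-10} + 2.7699 \cdot 10^{-11} i$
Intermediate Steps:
$s{\left(h \right)} = \sqrt{4 + h}$
$V = - \frac{409}{4}$ ($V = \frac{1}{4} \left(-409\right) = - \frac{409}{4} \approx -102.25$)
$R = 31482 - 182 i \sqrt{6}$ ($R = -4 + 2 \left(-24 - 67\right) \left(\sqrt{4 - 10} - 173\right) = -4 + 2 \left(- 91 \left(\sqrt{-6} - 173\right)\right) = -4 + 2 \left(- 91 \left(i \sqrt{6} - 173\right)\right) = -4 + 2 \left(- 91 \left(-173 + i \sqrt{6}\right)\right) = -4 + 2 \left(15743 - 91 i \sqrt{6}\right) = -4 + \left(31486 - 182 i \sqrt{6}\right) = 31482 - 182 i \sqrt{6} \approx 31482.0 - 445.81 i$)
$a = - \frac{409}{4} \approx -102.25$
$m = - \frac{126337}{4} + 182 i \sqrt{6}$ ($m = - \frac{409}{4} - \left(31482 - 182 i \sqrt{6}\right) = - \frac{126337}{4} + 182 i \sqrt{6} \approx -31584.0 + 445.81 i$)
$\left(\frac{1}{-222 + m}\right)^{2} = \left(\frac{1}{-222 - \left(\frac{126337}{4} - 182 i \sqrt{6}\right)}\right)^{2} = \left(\frac{1}{- \frac{127225}{4} + 182 i \sqrt{6}}\right)^{2} = \frac{1}{\left(- \frac{127225}{4} + 182 i \sqrt{6}\right)^{2}}$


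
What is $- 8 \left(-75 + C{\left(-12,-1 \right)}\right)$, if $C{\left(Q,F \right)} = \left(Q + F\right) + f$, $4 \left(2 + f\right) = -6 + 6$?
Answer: $720$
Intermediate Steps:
$f = -2$ ($f = -2 + \frac{-6 + 6}{4} = -2 + \frac{1}{4} \cdot 0 = -2 + 0 = -2$)
$C{\left(Q,F \right)} = -2 + F + Q$ ($C{\left(Q,F \right)} = \left(Q + F\right) - 2 = \left(F + Q\right) - 2 = -2 + F + Q$)
$- 8 \left(-75 + C{\left(-12,-1 \right)}\right) = - 8 \left(-75 - 15\right) = \left(-8\right) \left(-90\right) = 720$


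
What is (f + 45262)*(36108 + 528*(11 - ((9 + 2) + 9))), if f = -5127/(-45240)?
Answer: 411579259407/290 ≈ 1.4192e+9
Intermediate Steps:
f = 1709/15080 (f = -5127*(-1/45240) = 1709/15080 ≈ 0.11333)
(f + 45262)*(36108 + 528*(11 - ((9 + 2) + 9))) = (1709/15080 + 45262)*(36108 + 528*(11 - ((9 + 2) + 9))) = 682552669*(36108 + 528*(11 - (11 + 9)))/15080 = 682552669*(36108 + 528*(11 - 1*20))/15080 = 682552669*(36108 + 528*(11 - 20))/15080 = 682552669*(36108 + 528*(-9))/15080 = 682552669*(36108 - 4752)/15080 = (682552669/15080)*31356 = 411579259407/290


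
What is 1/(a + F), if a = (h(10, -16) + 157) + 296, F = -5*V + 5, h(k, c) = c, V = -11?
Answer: 1/497 ≈ 0.0020121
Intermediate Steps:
F = 60 (F = -5*(-11) + 5 = 55 + 5 = 60)
a = 437 (a = (-16 + 157) + 296 = 141 + 296 = 437)
1/(a + F) = 1/(437 + 60) = 1/497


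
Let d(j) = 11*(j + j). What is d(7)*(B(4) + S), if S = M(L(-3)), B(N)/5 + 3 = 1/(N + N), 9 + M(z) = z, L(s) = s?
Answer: -16247/4 ≈ -4061.8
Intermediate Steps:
M(z) = -9 + z
B(N) = -15 + 5/(2*N) (B(N) = -15 + 5/(N + N) = -15 + 5/((2*N)) = -15 + 5*(1/(2*N)) = -15 + 5/(2*N))
d(j) = 22*j (d(j) = 11*(2*j) = 22*j)
S = -12 (S = -9 - 3 = -12)
d(7)*(B(4) + S) = (22*7)*((-15 + (5/2)/4) - 12) = 154*((-15 + (5/2)*(¼)) - 12) = 154*((-15 + 5/8) - 12) = 154*(-115/8 - 12) = 154*(-211/8) = -16247/4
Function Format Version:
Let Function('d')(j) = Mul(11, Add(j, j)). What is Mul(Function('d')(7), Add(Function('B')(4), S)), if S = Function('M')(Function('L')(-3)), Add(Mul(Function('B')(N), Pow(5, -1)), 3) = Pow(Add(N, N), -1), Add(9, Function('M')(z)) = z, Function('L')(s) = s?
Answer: Rational(-16247, 4) ≈ -4061.8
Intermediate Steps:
Function('M')(z) = Add(-9, z)
Function('B')(N) = Add(-15, Mul(Rational(5, 2), Pow(N, -1))) (Function('B')(N) = Add(-15, Mul(5, Pow(Add(N, N), -1))) = Add(-15, Mul(5, Pow(Mul(2, N), -1))) = Add(-15, Mul(5, Mul(Rational(1, 2), Pow(N, -1)))) = Add(-15, Mul(Rational(5, 2), Pow(N, -1))))
Function('d')(j) = Mul(22, j) (Function('d')(j) = Mul(11, Mul(2, j)) = Mul(22, j))
S = -12 (S = Add(-9, -3) = -12)
Mul(Function('d')(7), Add(Function('B')(4), S)) = Mul(Mul(22, 7), Add(Add(-15, Mul(Rational(5, 2), Pow(4, -1))), -12)) = Mul(154, Add(Add(-15, Mul(Rational(5, 2), Rational(1, 4))), -12)) = Mul(154, Add(Add(-15, Rational(5, 8)), -12)) = Mul(154, Add(Rational(-115, 8), -12)) = Mul(154, Rational(-211, 8)) = Rational(-16247, 4)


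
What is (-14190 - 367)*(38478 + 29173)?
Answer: -984795607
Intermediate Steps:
(-14190 - 367)*(38478 + 29173) = -14557*67651 = -984795607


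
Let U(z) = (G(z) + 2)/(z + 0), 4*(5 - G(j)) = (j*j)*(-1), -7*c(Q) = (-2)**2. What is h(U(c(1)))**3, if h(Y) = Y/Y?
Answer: 1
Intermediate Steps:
c(Q) = -4/7 (c(Q) = -1/7*(-2)**2 = -1/7*4 = -4/7)
G(j) = 5 + j**2/4 (G(j) = 5 - j*j*(-1)/4 = 5 - j**2*(-1)/4 = 5 - (-1)*j**2/4 = 5 + j**2/4)
U(z) = (7 + z**2/4)/z (U(z) = ((5 + z**2/4) + 2)/(z + 0) = (7 + z**2/4)/z)
h(Y) = 1
h(U(c(1)))**3 = 1**3 = 1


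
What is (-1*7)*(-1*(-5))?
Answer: -35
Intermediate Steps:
(-1*7)*(-1*(-5)) = -7*5 = -35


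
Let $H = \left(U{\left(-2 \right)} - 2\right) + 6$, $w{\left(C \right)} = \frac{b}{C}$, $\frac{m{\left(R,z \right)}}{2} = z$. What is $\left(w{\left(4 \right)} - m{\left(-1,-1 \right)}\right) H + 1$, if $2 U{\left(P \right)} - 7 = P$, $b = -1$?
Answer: $\frac{99}{8} \approx 12.375$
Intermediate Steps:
$U{\left(P \right)} = \frac{7}{2} + \frac{P}{2}$
$m{\left(R,z \right)} = 2 z$
$w{\left(C \right)} = - \frac{1}{C}$
$H = \frac{13}{2}$ ($H = \left(\left(\frac{7}{2} + \frac{1}{2} \left(-2\right)\right) - 2\right) + 6 = \left(\left(\frac{7}{2} - 1\right) - 2\right) + 6 = \left(\frac{5}{2} - 2\right) + 6 = \frac{1}{2} + 6 = \frac{13}{2} \approx 6.5$)
$\left(w{\left(4 \right)} - m{\left(-1,-1 \right)}\right) H + 1 = \left(- \frac{1}{4} - 2 \left(-1\right)\right) \frac{13}{2} + 1 = \left(\left(-1\right) \frac{1}{4} - -2\right) \frac{13}{2} + 1 = \left(- \frac{1}{4} + 2\right) \frac{13}{2} + 1 = \frac{7}{4} \cdot \frac{13}{2} + 1 = \frac{91}{8} + 1 = \frac{99}{8}$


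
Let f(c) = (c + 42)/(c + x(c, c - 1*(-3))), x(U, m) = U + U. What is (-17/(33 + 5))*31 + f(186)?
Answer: -47567/3534 ≈ -13.460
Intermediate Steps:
x(U, m) = 2*U
f(c) = (42 + c)/(3*c) (f(c) = (c + 42)/(c + 2*c) = (42 + c)/((3*c)) = (42 + c)*(1/(3*c)) = (42 + c)/(3*c))
(-17/(33 + 5))*31 + f(186) = (-17/(33 + 5))*31 + (⅓)*(42 + 186)/186 = (-17/38)*31 + (⅓)*(1/186)*228 = ((1/38)*(-17))*31 + 38/93 = -17/38*31 + 38/93 = -527/38 + 38/93 = -47567/3534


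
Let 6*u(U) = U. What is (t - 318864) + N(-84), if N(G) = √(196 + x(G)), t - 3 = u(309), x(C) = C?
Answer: -637619/2 + 4*√7 ≈ -3.1880e+5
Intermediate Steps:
u(U) = U/6
t = 109/2 (t = 3 + (⅙)*309 = 3 + 103/2 = 109/2 ≈ 54.500)
N(G) = √(196 + G)
(t - 318864) + N(-84) = (109/2 - 318864) + √(196 - 84) = -637619/2 + √112 = -637619/2 + 4*√7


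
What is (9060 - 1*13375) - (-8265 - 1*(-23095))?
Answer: -19145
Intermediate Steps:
(9060 - 1*13375) - (-8265 - 1*(-23095)) = (9060 - 13375) - (-8265 + 23095) = -4315 - 1*14830 = -4315 - 14830 = -19145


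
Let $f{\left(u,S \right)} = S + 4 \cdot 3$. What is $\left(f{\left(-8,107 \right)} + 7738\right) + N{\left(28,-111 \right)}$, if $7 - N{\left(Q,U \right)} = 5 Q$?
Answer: $7724$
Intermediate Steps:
$N{\left(Q,U \right)} = 7 - 5 Q$
$f{\left(u,S \right)} = 12 + S$ ($f{\left(u,S \right)} = S + 12 = 12 + S$)
$\left(f{\left(-8,107 \right)} + 7738\right) + N{\left(28,-111 \right)} = \left(\left(12 + 107\right) + 7738\right) + \left(7 - 140\right) = \left(119 + 7738\right) + \left(7 - 140\right) = 7857 - 133 = 7724$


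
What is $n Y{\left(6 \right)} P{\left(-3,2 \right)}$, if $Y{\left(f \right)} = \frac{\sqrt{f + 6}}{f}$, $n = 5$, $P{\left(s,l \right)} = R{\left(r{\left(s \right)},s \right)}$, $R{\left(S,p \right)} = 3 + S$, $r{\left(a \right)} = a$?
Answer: $0$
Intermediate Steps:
$P{\left(s,l \right)} = 3 + s$
$Y{\left(f \right)} = \frac{\sqrt{6 + f}}{f}$
$n Y{\left(6 \right)} P{\left(-3,2 \right)} = 5 \frac{\sqrt{6 + 6}}{6} \left(3 - 3\right) = 5 \frac{\sqrt{12}}{6} \cdot 0 = 5 \frac{2 \sqrt{3}}{6} \cdot 0 = 5 \frac{\sqrt{3}}{3} \cdot 0 = \frac{5 \sqrt{3}}{3} \cdot 0 = 0$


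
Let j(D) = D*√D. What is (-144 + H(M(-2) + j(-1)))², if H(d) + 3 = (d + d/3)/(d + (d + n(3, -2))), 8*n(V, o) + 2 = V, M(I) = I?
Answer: 285370707377/13329801 + 11396288*I/4443267 ≈ 21408.0 + 2.5648*I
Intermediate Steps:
n(V, o) = -¼ + V/8
j(D) = D^(3/2)
H(d) = -3 + 4*d/(3*(⅛ + 2*d)) (H(d) = -3 + (d + d/3)/(d + (d + (-¼ + (⅛)*3))) = -3 + (d + d*(⅓))/(d + (d + (-¼ + 3/8))) = -3 + (d + d/3)/(d + (d + ⅛)) = -3 + (4*d/3)/(d + (⅛ + d)) = -3 + (4*d/3)/(⅛ + 2*d) = -3 + 4*d/(3*(⅛ + 2*d)))
(-144 + H(M(-2) + j(-1)))² = (-144 + (-9 - 112*(-2 + (-1)^(3/2)))/(3*(1 + 16*(-2 + (-1)^(3/2)))))² = (-144 + (-9 - 112*(-2 - I))/(3*(1 + 16*(-2 - I))))² = (-144 + (-9 + (224 + 112*I))/(3*(1 + (-32 - 16*I))))² = (-144 + (215 + 112*I)/(3*(-31 - 16*I)))² = (-144 + ((-31 + 16*I)/1217)*(215 + 112*I)/3)² = (-144 + (-31 + 16*I)*(215 + 112*I)/3651)²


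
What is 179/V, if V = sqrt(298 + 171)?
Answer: 179*sqrt(469)/469 ≈ 8.2655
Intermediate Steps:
V = sqrt(469) ≈ 21.656
179/V = 179/(sqrt(469)) = 179*(sqrt(469)/469) = 179*sqrt(469)/469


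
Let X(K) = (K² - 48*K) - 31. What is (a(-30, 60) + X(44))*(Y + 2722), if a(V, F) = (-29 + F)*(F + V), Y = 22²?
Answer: 2317938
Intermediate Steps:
Y = 484
X(K) = -31 + K² - 48*K
(a(-30, 60) + X(44))*(Y + 2722) = ((60² - 29*60 - 29*(-30) + 60*(-30)) + (-31 + 44² - 48*44))*(484 + 2722) = ((3600 - 1740 + 870 - 1800) + (-31 + 1936 - 2112))*3206 = (930 - 207)*3206 = 723*3206 = 2317938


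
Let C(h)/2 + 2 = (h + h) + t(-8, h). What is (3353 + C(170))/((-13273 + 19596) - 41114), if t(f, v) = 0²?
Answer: -1343/11597 ≈ -0.11581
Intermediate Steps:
t(f, v) = 0
C(h) = -4 + 4*h (C(h) = -4 + 2*((h + h) + 0) = -4 + 2*(2*h + 0) = -4 + 2*(2*h) = -4 + 4*h)
(3353 + C(170))/((-13273 + 19596) - 41114) = (3353 + (-4 + 4*170))/((-13273 + 19596) - 41114) = (3353 + (-4 + 680))/(6323 - 41114) = (3353 + 676)/(-34791) = 4029*(-1/34791) = -1343/11597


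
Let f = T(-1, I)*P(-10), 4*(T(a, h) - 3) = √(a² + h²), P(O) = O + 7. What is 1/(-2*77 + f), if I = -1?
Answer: -1304/212543 + 6*√2/212543 ≈ -0.0060953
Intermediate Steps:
P(O) = 7 + O
T(a, h) = 3 + √(a² + h²)/4
f = -9 - 3*√2/4 (f = (3 + √((-1)² + (-1)²)/4)*(7 - 10) = (3 + √(1 + 1)/4)*(-3) = (3 + √2/4)*(-3) = -9 - 3*√2/4 ≈ -10.061)
1/(-2*77 + f) = 1/(-2*77 + (-9 - 3*√2/4)) = 1/(-154 + (-9 - 3*√2/4)) = 1/(-163 - 3*√2/4)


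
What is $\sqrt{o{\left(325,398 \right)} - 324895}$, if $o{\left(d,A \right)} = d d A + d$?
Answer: $2 \sqrt{10428545} \approx 6458.6$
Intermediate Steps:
$o{\left(d,A \right)} = d + A d^{2}$ ($o{\left(d,A \right)} = d^{2} A + d = A d^{2} + d = d + A d^{2}$)
$\sqrt{o{\left(325,398 \right)} - 324895} = \sqrt{325 \left(1 + 398 \cdot 325\right) - 324895} = \sqrt{325 \left(1 + 129350\right) - 324895} = \sqrt{325 \cdot 129351 - 324895} = \sqrt{42039075 - 324895} = \sqrt{41714180} = 2 \sqrt{10428545}$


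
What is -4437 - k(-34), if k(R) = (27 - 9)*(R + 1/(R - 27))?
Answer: -233307/61 ≈ -3824.7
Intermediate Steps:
k(R) = 18*R + 18/(-27 + R) (k(R) = 18*(R + 1/(-27 + R)) = 18*R + 18/(-27 + R))
-4437 - k(-34) = -4437 - 18*(1 + (-34)² - 27*(-34))/(-27 - 34) = -4437 - 18*(1 + 1156 + 918)/(-61) = -4437 - 18*(-1)*2075/61 = -4437 - 1*(-37350/61) = -4437 + 37350/61 = -233307/61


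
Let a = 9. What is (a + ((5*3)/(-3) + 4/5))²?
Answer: 576/25 ≈ 23.040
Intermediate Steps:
(a + ((5*3)/(-3) + 4/5))² = (9 + ((5*3)/(-3) + 4/5))² = (9 + (15*(-⅓) + 4*(⅕)))² = (9 + (-5 + ⅘))² = (9 - 21/5)² = (24/5)² = 576/25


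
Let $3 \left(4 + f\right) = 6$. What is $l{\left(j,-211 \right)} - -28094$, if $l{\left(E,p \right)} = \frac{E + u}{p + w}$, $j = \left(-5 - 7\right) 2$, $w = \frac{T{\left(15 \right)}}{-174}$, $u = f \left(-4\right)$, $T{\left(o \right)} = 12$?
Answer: $\frac{171963838}{6121} \approx 28094.0$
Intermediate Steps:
$f = -2$ ($f = -4 + \frac{1}{3} \cdot 6 = -4 + 2 = -2$)
$u = 8$ ($u = \left(-2\right) \left(-4\right) = 8$)
$w = - \frac{2}{29}$ ($w = \frac{12}{-174} = 12 \left(- \frac{1}{174}\right) = - \frac{2}{29} \approx -0.068966$)
$j = -24$ ($j = \left(-12\right) 2 = -24$)
$l{\left(E,p \right)} = \frac{8 + E}{- \frac{2}{29} + p}$ ($l{\left(E,p \right)} = \frac{E + 8}{p - \frac{2}{29}} = \frac{8 + E}{- \frac{2}{29} + p}$)
$l{\left(j,-211 \right)} - -28094 = \frac{29 \left(8 - 24\right)}{-2 + 29 \left(-211\right)} - -28094 = 29 \frac{1}{-2 - 6119} \left(-16\right) + 28094 = 29 \frac{1}{-6121} \left(-16\right) + 28094 = 29 \left(- \frac{1}{6121}\right) \left(-16\right) + 28094 = \frac{464}{6121} + 28094 = \frac{171963838}{6121}$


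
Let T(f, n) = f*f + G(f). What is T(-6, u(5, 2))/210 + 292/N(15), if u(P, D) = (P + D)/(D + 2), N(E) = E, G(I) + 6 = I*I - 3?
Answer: 593/30 ≈ 19.767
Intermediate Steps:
G(I) = -9 + I² (G(I) = -6 + (I*I - 3) = -6 + (I² - 3) = -6 + (-3 + I²) = -9 + I²)
u(P, D) = (D + P)/(2 + D)
T(f, n) = -9 + 2*f² (T(f, n) = f*f + (-9 + f²) = f² + (-9 + f²) = -9 + 2*f²)
T(-6, u(5, 2))/210 + 292/N(15) = (-9 + 2*(-6)²)/210 + 292/15 = (-9 + 2*36)*(1/210) + 292*(1/15) = (-9 + 72)*(1/210) + 292/15 = 63*(1/210) + 292/15 = 3/10 + 292/15 = 593/30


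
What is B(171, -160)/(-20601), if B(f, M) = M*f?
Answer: 3040/2289 ≈ 1.3281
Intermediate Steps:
B(171, -160)/(-20601) = -160*171/(-20601) = -27360*(-1/20601) = 3040/2289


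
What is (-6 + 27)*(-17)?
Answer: -357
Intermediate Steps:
(-6 + 27)*(-17) = 21*(-17) = -357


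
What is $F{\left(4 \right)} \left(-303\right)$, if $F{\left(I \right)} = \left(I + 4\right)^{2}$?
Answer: $-19392$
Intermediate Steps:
$F{\left(I \right)} = \left(4 + I\right)^{2}$
$F{\left(4 \right)} \left(-303\right) = \left(4 + 4\right)^{2} \left(-303\right) = 8^{2} \left(-303\right) = 64 \left(-303\right) = -19392$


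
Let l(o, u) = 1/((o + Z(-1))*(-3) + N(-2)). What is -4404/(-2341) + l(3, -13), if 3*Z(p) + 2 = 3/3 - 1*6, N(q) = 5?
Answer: 15553/7023 ≈ 2.2146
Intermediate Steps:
Z(p) = -7/3 (Z(p) = -2/3 + (3/3 - 1*6)/3 = -2/3 + (3*(1/3) - 6)/3 = -2/3 + (1 - 6)/3 = -2/3 + (1/3)*(-5) = -2/3 - 5/3 = -7/3)
l(o, u) = 1/(12 - 3*o) (l(o, u) = 1/((o - 7/3)*(-3) + 5) = 1/((-7/3 + o)*(-3) + 5) = 1/((7 - 3*o) + 5) = 1/(12 - 3*o))
-4404/(-2341) + l(3, -13) = -4404/(-2341) - 1/(-12 + 3*3) = -4404*(-1/2341) - 1/(-12 + 9) = 4404/2341 - 1/(-3) = 4404/2341 - 1*(-1/3) = 4404/2341 + 1/3 = 15553/7023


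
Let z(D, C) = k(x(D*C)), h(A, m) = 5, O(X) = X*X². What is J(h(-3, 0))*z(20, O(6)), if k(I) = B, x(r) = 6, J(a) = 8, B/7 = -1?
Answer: -56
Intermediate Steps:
B = -7 (B = 7*(-1) = -7)
O(X) = X³
k(I) = -7
z(D, C) = -7
J(h(-3, 0))*z(20, O(6)) = 8*(-7) = -56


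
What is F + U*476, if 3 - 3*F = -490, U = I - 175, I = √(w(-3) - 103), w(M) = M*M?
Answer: -249407/3 + 476*I*√94 ≈ -83136.0 + 4615.0*I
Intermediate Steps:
w(M) = M²
I = I*√94 (I = √((-3)² - 103) = √(9 - 103) = √(-94) = I*√94 ≈ 9.6954*I)
U = -175 + I*√94 (U = I*√94 - 175 = -175 + I*√94 ≈ -175.0 + 9.6954*I)
F = 493/3 (F = 1 - ⅓*(-490) = 1 + 490/3 = 493/3 ≈ 164.33)
F + U*476 = 493/3 + (-175 + I*√94)*476 = 493/3 + (-83300 + 476*I*√94) = -249407/3 + 476*I*√94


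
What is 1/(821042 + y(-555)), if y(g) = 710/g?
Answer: 111/91135520 ≈ 1.2180e-6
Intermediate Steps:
1/(821042 + y(-555)) = 1/(821042 + 710/(-555)) = 1/(821042 + 710*(-1/555)) = 1/(821042 - 142/111) = 1/(91135520/111) = 111/91135520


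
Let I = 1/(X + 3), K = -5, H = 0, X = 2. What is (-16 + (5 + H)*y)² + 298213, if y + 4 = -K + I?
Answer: 298313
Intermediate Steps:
I = ⅕ (I = 1/(2 + 3) = 1/5 = ⅕ ≈ 0.20000)
y = 6/5 (y = -4 + (-1*(-5) + ⅕) = -4 + (5 + ⅕) = -4 + 26/5 = 6/5 ≈ 1.2000)
(-16 + (5 + H)*y)² + 298213 = (-16 + (5 + 0)*(6/5))² + 298213 = (-16 + 5*(6/5))² + 298213 = (-16 + 6)² + 298213 = (-10)² + 298213 = 100 + 298213 = 298313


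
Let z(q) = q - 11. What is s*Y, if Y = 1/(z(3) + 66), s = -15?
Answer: -15/58 ≈ -0.25862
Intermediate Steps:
z(q) = -11 + q
Y = 1/58 (Y = 1/((-11 + 3) + 66) = 1/(-8 + 66) = 1/58 ≈ 0.017241)
s*Y = -15*1/58 = -15/58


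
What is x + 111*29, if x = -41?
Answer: 3178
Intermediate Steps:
x + 111*29 = -41 + 111*29 = -41 + 3219 = 3178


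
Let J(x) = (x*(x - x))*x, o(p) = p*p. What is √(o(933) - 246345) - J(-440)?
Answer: 4*√39009 ≈ 790.03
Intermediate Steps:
o(p) = p²
J(x) = 0 (J(x) = (x*0)*x = 0*x = 0)
√(o(933) - 246345) - J(-440) = √(933² - 246345) - 1*0 = √(870489 - 246345) + 0 = √624144 + 0 = 4*√39009 + 0 = 4*√39009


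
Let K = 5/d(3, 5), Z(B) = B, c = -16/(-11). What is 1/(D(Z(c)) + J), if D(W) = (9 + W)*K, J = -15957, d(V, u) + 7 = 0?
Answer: -77/1229264 ≈ -6.2639e-5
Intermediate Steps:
d(V, u) = -7 (d(V, u) = -7 + 0 = -7)
c = 16/11 (c = -16*(-1/11) = 16/11 ≈ 1.4545)
K = -5/7 (K = 5/(-7) = 5*(-⅐) = -5/7 ≈ -0.71429)
D(W) = -45/7 - 5*W/7 (D(W) = (9 + W)*(-5/7) = -45/7 - 5*W/7)
1/(D(Z(c)) + J) = 1/((-45/7 - 5/7*16/11) - 15957) = 1/((-45/7 - 80/77) - 15957) = 1/(-575/77 - 15957) = 1/(-1229264/77) = -77/1229264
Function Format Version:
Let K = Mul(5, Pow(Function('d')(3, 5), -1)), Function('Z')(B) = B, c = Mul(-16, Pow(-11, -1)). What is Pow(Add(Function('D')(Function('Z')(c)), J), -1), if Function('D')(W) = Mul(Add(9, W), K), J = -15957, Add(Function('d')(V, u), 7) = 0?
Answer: Rational(-77, 1229264) ≈ -6.2639e-5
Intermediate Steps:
Function('d')(V, u) = -7 (Function('d')(V, u) = Add(-7, 0) = -7)
c = Rational(16, 11) (c = Mul(-16, Rational(-1, 11)) = Rational(16, 11) ≈ 1.4545)
K = Rational(-5, 7) (K = Mul(5, Pow(-7, -1)) = Mul(5, Rational(-1, 7)) = Rational(-5, 7) ≈ -0.71429)
Function('D')(W) = Add(Rational(-45, 7), Mul(Rational(-5, 7), W)) (Function('D')(W) = Mul(Add(9, W), Rational(-5, 7)) = Add(Rational(-45, 7), Mul(Rational(-5, 7), W)))
Pow(Add(Function('D')(Function('Z')(c)), J), -1) = Pow(Add(Add(Rational(-45, 7), Mul(Rational(-5, 7), Rational(16, 11))), -15957), -1) = Pow(Add(Add(Rational(-45, 7), Rational(-80, 77)), -15957), -1) = Pow(Add(Rational(-575, 77), -15957), -1) = Pow(Rational(-1229264, 77), -1) = Rational(-77, 1229264)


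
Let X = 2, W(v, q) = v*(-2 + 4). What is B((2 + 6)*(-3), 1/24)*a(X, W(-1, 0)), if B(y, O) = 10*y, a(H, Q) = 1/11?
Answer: -240/11 ≈ -21.818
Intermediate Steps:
W(v, q) = 2*v (W(v, q) = v*2 = 2*v)
a(H, Q) = 1/11
B((2 + 6)*(-3), 1/24)*a(X, W(-1, 0)) = (10*((2 + 6)*(-3)))*(1/11) = (10*(8*(-3)))*(1/11) = (10*(-24))*(1/11) = -240*1/11 = -240/11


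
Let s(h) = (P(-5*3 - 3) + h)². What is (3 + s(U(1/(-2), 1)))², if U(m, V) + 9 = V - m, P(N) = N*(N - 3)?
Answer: 301503122649/16 ≈ 1.8844e+10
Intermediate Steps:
P(N) = N*(-3 + N)
U(m, V) = -9 + V - m (U(m, V) = -9 + (V - m) = -9 + V - m)
s(h) = (378 + h)² (s(h) = ((-5*3 - 3)*(-3 + (-5*3 - 3)) + h)² = ((-15 - 3)*(-3 + (-15 - 3)) + h)² = (-18*(-3 - 18) + h)² = (-18*(-21) + h)² = (378 + h)²)
(3 + s(U(1/(-2), 1)))² = (3 + (378 + (-9 + 1 - 1/(-2)))²)² = (3 + (378 + (-9 + 1 - 1*(-½)))²)² = (3 + (378 + (-9 + 1 + ½))²)² = (3 + (378 - 15/2)²)² = (3 + (741/2)²)² = (3 + 549081/4)² = (549093/4)² = 301503122649/16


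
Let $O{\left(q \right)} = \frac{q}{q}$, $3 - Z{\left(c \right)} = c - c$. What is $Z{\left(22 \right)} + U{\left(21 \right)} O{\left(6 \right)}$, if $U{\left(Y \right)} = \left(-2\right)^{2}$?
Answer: $7$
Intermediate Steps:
$Z{\left(c \right)} = 3$ ($Z{\left(c \right)} = 3 - \left(c - c\right) = 3 - 0 = 3 + 0 = 3$)
$U{\left(Y \right)} = 4$
$O{\left(q \right)} = 1$
$Z{\left(22 \right)} + U{\left(21 \right)} O{\left(6 \right)} = 3 + 4 \cdot 1 = 3 + 4 = 7$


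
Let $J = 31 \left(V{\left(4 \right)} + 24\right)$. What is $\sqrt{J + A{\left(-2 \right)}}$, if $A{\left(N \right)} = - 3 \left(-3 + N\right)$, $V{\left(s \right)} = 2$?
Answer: $\sqrt{821} \approx 28.653$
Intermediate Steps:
$A{\left(N \right)} = 9 - 3 N$
$J = 806$ ($J = 31 \left(2 + 24\right) = 31 \cdot 26 = 806$)
$\sqrt{J + A{\left(-2 \right)}} = \sqrt{806 + \left(9 - -6\right)} = \sqrt{806 + \left(9 + 6\right)} = \sqrt{806 + 15} = \sqrt{821}$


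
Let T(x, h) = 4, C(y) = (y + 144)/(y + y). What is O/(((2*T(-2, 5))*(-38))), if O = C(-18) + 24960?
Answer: -2627/32 ≈ -82.094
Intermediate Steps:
C(y) = (144 + y)/(2*y) (C(y) = (144 + y)/((2*y)) = (144 + y)*(1/(2*y)) = (144 + y)/(2*y))
O = 49913/2 (O = (½)*(144 - 18)/(-18) + 24960 = (½)*(-1/18)*126 + 24960 = -7/2 + 24960 = 49913/2 ≈ 24957.)
O/(((2*T(-2, 5))*(-38))) = 49913/(2*(((2*4)*(-38)))) = 49913/(2*((8*(-38)))) = (49913/2)/(-304) = (49913/2)*(-1/304) = -2627/32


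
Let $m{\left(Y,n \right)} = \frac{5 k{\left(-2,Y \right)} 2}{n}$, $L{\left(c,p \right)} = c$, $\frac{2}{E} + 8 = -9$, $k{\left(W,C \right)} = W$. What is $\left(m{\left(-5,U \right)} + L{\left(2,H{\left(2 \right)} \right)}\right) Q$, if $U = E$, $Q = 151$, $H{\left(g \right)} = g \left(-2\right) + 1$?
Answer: $25972$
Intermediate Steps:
$H{\left(g \right)} = 1 - 2 g$ ($H{\left(g \right)} = - 2 g + 1 = 1 - 2 g$)
$E = - \frac{2}{17}$ ($E = \frac{2}{-8 - 9} = \frac{2}{-17} = 2 \left(- \frac{1}{17}\right) = - \frac{2}{17} \approx -0.11765$)
$U = - \frac{2}{17} \approx -0.11765$
$m{\left(Y,n \right)} = - \frac{20}{n}$ ($m{\left(Y,n \right)} = \frac{5 \left(-2\right) 2}{n} = \frac{\left(-10\right) 2}{n} = - \frac{20}{n}$)
$\left(m{\left(-5,U \right)} + L{\left(2,H{\left(2 \right)} \right)}\right) Q = \left(- \frac{20}{- \frac{2}{17}} + 2\right) 151 = \left(\left(-20\right) \left(- \frac{17}{2}\right) + 2\right) 151 = \left(170 + 2\right) 151 = 172 \cdot 151 = 25972$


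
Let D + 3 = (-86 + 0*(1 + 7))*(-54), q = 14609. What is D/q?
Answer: 663/2087 ≈ 0.31768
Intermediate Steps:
D = 4641 (D = -3 + (-86 + 0*(1 + 7))*(-54) = -3 + (-86 + 0*8)*(-54) = -3 + (-86 + 0)*(-54) = -3 - 86*(-54) = -3 + 4644 = 4641)
D/q = 4641/14609 = 4641*(1/14609) = 663/2087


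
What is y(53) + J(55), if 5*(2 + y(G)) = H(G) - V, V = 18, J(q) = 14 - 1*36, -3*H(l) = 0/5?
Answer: -138/5 ≈ -27.600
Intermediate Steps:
H(l) = 0 (H(l) = -0/5 = -⅓*0 = 0)
J(q) = -22 (J(q) = 14 - 36 = -22)
y(G) = -28/5 (y(G) = -2 + (0 - 1*18)/5 = -2 + (0 - 18)/5 = -2 + (⅕)*(-18) = -2 - 18/5 = -28/5)
y(53) + J(55) = -28/5 - 22 = -138/5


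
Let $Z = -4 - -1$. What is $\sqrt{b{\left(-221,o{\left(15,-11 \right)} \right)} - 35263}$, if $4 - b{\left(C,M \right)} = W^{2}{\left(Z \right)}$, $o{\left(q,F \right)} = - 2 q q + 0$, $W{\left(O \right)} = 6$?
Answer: $i \sqrt{35295} \approx 187.87 i$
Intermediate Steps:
$Z = -3$ ($Z = -4 + 1 = -3$)
$o{\left(q,F \right)} = - 2 q^{2}$ ($o{\left(q,F \right)} = - 2 q^{2} + 0 = - 2 q^{2}$)
$b{\left(C,M \right)} = -32$ ($b{\left(C,M \right)} = 4 - 6^{2} = 4 - 36 = -32$)
$\sqrt{b{\left(-221,o{\left(15,-11 \right)} \right)} - 35263} = \sqrt{-32 - 35263} = \sqrt{-35295} = i \sqrt{35295}$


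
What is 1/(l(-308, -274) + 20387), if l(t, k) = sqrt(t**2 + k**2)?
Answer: 703/14326201 - 2*sqrt(42485)/415459829 ≈ 4.8079e-5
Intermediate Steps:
l(t, k) = sqrt(k**2 + t**2)
1/(l(-308, -274) + 20387) = 1/(sqrt((-274)**2 + (-308)**2) + 20387) = 1/(sqrt(75076 + 94864) + 20387) = 1/(sqrt(169940) + 20387) = 1/(2*sqrt(42485) + 20387) = 1/(20387 + 2*sqrt(42485))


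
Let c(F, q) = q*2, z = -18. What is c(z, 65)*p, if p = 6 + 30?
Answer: 4680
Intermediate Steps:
c(F, q) = 2*q
p = 36
c(z, 65)*p = (2*65)*36 = 130*36 = 4680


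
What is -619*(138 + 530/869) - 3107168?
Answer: -2774688780/869 ≈ -3.1930e+6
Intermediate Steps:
-619*(138 + 530/869) - 3107168 = -619*120452/869 - 3107168 = -74559788/869 - 3107168 = -2774688780/869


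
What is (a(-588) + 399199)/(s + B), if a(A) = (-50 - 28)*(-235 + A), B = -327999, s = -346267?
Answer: -463393/674266 ≈ -0.68726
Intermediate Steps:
a(A) = 18330 - 78*A (a(A) = -78*(-235 + A) = 18330 - 78*A)
(a(-588) + 399199)/(s + B) = ((18330 - 78*(-588)) + 399199)/(-346267 - 327999) = ((18330 + 45864) + 399199)/(-674266) = (64194 + 399199)*(-1/674266) = 463393*(-1/674266) = -463393/674266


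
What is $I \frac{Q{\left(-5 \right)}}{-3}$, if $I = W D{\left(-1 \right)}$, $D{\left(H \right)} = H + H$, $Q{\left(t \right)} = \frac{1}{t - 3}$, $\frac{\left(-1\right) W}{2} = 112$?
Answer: $\frac{56}{3} \approx 18.667$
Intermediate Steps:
$W = -224$ ($W = \left(-2\right) 112 = -224$)
$Q{\left(t \right)} = \frac{1}{-3 + t}$
$D{\left(H \right)} = 2 H$
$I = 448$ ($I = - 224 \cdot 2 \left(-1\right) = \left(-224\right) \left(-2\right) = 448$)
$I \frac{Q{\left(-5 \right)}}{-3} = 448 \frac{1}{\left(-3 - 5\right) \left(-3\right)} = 448 \frac{1}{-8} \left(- \frac{1}{3}\right) = 448 \left(\left(- \frac{1}{8}\right) \left(- \frac{1}{3}\right)\right) = 448 \cdot \frac{1}{24} = \frac{56}{3}$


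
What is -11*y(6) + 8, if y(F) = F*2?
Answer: -124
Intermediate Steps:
y(F) = 2*F
-11*y(6) + 8 = -22*6 + 8 = -11*12 + 8 = -132 + 8 = -124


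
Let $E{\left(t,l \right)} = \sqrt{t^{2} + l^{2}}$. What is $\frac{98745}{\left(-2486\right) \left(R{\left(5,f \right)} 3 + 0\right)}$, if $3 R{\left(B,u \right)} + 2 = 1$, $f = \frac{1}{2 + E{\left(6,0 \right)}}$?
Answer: $\frac{98745}{2486} \approx 39.72$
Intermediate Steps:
$E{\left(t,l \right)} = \sqrt{l^{2} + t^{2}}$
$f = \frac{1}{8}$ ($f = \frac{1}{2 + \sqrt{0^{2} + 6^{2}}} = \frac{1}{2 + \sqrt{0 + 36}} = \frac{1}{2 + \sqrt{36}} = \frac{1}{2 + 6} = \frac{1}{8} \approx 0.125$)
$R{\left(B,u \right)} = - \frac{1}{3}$ ($R{\left(B,u \right)} = - \frac{2}{3} + \frac{1}{3} \cdot 1 = - \frac{2}{3} + \frac{1}{3} = - \frac{1}{3}$)
$\frac{98745}{\left(-2486\right) \left(R{\left(5,f \right)} 3 + 0\right)} = \frac{98745}{\left(-2486\right) \left(\left(- \frac{1}{3}\right) 3 + 0\right)} = \frac{98745}{\left(-2486\right) \left(-1 + 0\right)} = \frac{98745}{\left(-2486\right) \left(-1\right)} = \frac{98745}{2486}$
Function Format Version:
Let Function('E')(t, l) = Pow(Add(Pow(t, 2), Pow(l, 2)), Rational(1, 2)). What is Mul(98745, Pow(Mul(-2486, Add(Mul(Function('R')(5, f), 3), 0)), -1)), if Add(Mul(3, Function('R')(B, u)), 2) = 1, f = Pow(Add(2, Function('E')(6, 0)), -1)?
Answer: Rational(98745, 2486) ≈ 39.720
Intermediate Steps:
Function('E')(t, l) = Pow(Add(Pow(l, 2), Pow(t, 2)), Rational(1, 2))
f = Rational(1, 8) (f = Pow(Add(2, Pow(Add(Pow(0, 2), Pow(6, 2)), Rational(1, 2))), -1) = Pow(Add(2, Pow(Add(0, 36), Rational(1, 2))), -1) = Pow(Add(2, Pow(36, Rational(1, 2))), -1) = Pow(Add(2, 6), -1) = Pow(8, -1) = Rational(1, 8) ≈ 0.12500)
Function('R')(B, u) = Rational(-1, 3) (Function('R')(B, u) = Add(Rational(-2, 3), Mul(Rational(1, 3), 1)) = Add(Rational(-2, 3), Rational(1, 3)) = Rational(-1, 3))
Mul(98745, Pow(Mul(-2486, Add(Mul(Function('R')(5, f), 3), 0)), -1)) = Mul(98745, Pow(Mul(-2486, Add(Mul(Rational(-1, 3), 3), 0)), -1)) = Mul(98745, Pow(Mul(-2486, Add(-1, 0)), -1)) = Mul(98745, Pow(Mul(-2486, -1), -1)) = Mul(98745, Pow(2486, -1)) = Mul(98745, Rational(1, 2486)) = Rational(98745, 2486)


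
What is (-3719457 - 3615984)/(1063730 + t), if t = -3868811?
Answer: 2445147/935027 ≈ 2.6151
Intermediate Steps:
(-3719457 - 3615984)/(1063730 + t) = (-3719457 - 3615984)/(1063730 - 3868811) = -7335441/(-2805081) = -7335441*(-1/2805081) = 2445147/935027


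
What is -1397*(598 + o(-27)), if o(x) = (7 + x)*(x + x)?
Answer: -2344166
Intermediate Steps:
o(x) = 2*x*(7 + x) (o(x) = (7 + x)*(2*x) = 2*x*(7 + x))
-1397*(598 + o(-27)) = -1397*(598 + 2*(-27)*(7 - 27)) = -1397*(598 + 2*(-27)*(-20)) = -1397*(598 + 1080) = -1397*1678 = -2344166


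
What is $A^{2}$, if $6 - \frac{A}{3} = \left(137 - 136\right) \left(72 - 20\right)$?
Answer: $19044$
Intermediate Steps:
$A = -138$ ($A = 18 - 3 \left(137 - 136\right) \left(72 - 20\right) = 18 - 3 \left(137 - 136\right) 52 = 18 - 3 \cdot 1 \cdot 52 = 18 - 156 = -138$)
$A^{2} = \left(-138\right)^{2} = 19044$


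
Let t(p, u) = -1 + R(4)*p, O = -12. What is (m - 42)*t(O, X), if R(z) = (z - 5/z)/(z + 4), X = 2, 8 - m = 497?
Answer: 21771/8 ≈ 2721.4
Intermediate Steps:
m = -489 (m = 8 - 1*497 = 8 - 497 = -489)
R(z) = (z - 5/z)/(4 + z)
t(p, u) = -1 + 11*p/32 (t(p, u) = -1 + ((-5 + 4²)/(4*(4 + 4)))*p = -1 + ((¼)*(-5 + 16)/8)*p = -1 + ((¼)*(⅛)*11)*p = -1 + 11*p/32)
(m - 42)*t(O, X) = (-489 - 42)*(-1 + (11/32)*(-12)) = -531*(-1 - 33/8) = -531*(-41/8) = 21771/8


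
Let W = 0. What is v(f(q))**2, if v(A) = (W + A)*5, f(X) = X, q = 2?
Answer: 100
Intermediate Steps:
v(A) = 5*A (v(A) = (0 + A)*5 = A*5 = 5*A)
v(f(q))**2 = (5*2)**2 = 10**2 = 100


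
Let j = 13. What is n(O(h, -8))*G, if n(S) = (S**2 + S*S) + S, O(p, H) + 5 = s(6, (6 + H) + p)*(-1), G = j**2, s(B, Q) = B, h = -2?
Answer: 39039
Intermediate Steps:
G = 169 (G = 13**2 = 169)
O(p, H) = -11 (O(p, H) = -5 + 6*(-1) = -5 - 6 = -11)
n(S) = S + 2*S**2 (n(S) = (S**2 + S**2) + S = 2*S**2 + S = S + 2*S**2)
n(O(h, -8))*G = -11*(1 + 2*(-11))*169 = -11*(1 - 22)*169 = -11*(-21)*169 = 231*169 = 39039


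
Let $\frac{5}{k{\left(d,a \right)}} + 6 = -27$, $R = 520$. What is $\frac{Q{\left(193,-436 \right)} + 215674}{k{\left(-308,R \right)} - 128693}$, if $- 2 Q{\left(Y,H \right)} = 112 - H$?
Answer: $- \frac{3554100}{2123437} \approx -1.6737$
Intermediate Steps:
$Q{\left(Y,H \right)} = -56 + \frac{H}{2}$ ($Q{\left(Y,H \right)} = - \frac{112 - H}{2} = -56 + \frac{H}{2}$)
$k{\left(d,a \right)} = - \frac{5}{33}$ ($k{\left(d,a \right)} = \frac{5}{-6 - 27} = \frac{5}{-33} = 5 \left(- \frac{1}{33}\right) = - \frac{5}{33}$)
$\frac{Q{\left(193,-436 \right)} + 215674}{k{\left(-308,R \right)} - 128693} = \frac{\left(-56 + \frac{1}{2} \left(-436\right)\right) + 215674}{- \frac{5}{33} - 128693} = \frac{\left(-56 - 218\right) + 215674}{- \frac{4246874}{33}} = \left(-274 + 215674\right) \left(- \frac{33}{4246874}\right) = 215400 \left(- \frac{33}{4246874}\right) = - \frac{3554100}{2123437}$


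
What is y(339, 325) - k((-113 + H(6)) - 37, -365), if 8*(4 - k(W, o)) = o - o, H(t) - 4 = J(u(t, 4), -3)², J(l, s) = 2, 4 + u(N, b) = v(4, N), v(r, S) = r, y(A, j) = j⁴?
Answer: 11156640621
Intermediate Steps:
u(N, b) = 0 (u(N, b) = -4 + 4 = 0)
H(t) = 8 (H(t) = 4 + 2² = 4 + 4 = 8)
k(W, o) = 4 (k(W, o) = 4 - (o - o)/8 = 4 - ⅛*0 = 4 + 0 = 4)
y(339, 325) - k((-113 + H(6)) - 37, -365) = 325⁴ - 1*4 = 11156640625 - 4 = 11156640621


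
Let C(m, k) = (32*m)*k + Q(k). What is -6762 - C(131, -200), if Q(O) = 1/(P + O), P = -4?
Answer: 169654153/204 ≈ 8.3164e+5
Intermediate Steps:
Q(O) = 1/(-4 + O)
C(m, k) = 1/(-4 + k) + 32*k*m (C(m, k) = (32*m)*k + 1/(-4 + k) = 32*k*m + 1/(-4 + k) = 1/(-4 + k) + 32*k*m)
-6762 - C(131, -200) = -6762 - (1 + 32*(-200)*131*(-4 - 200))/(-4 - 200) = -6762 - (1 + 32*(-200)*131*(-204))/(-204) = -6762 - (-1)*(1 + 171033600)/204 = -6762 - (-1)*171033601/204 = -6762 - 1*(-171033601/204) = -6762 + 171033601/204 = 169654153/204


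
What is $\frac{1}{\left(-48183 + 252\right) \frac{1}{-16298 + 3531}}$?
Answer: $\frac{12767}{47931} \approx 0.26636$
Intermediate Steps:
$\frac{1}{\left(-48183 + 252\right) \frac{1}{-16298 + 3531}} = \frac{1}{\left(-47931\right) \frac{1}{-12767}} = \frac{1}{\left(-47931\right) \left(- \frac{1}{12767}\right)} = \frac{1}{\frac{47931}{12767}} = \frac{12767}{47931}$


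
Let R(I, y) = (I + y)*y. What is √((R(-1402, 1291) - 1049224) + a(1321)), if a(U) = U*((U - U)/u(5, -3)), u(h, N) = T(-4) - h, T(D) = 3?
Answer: 5*I*√47701 ≈ 1092.0*I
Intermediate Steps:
u(h, N) = 3 - h
R(I, y) = y*(I + y)
a(U) = 0 (a(U) = U*((U - U)/(3 - 1*5)) = U*(0/(3 - 5)) = U*(0/(-2)) = U*(0*(-½)) = U*0 = 0)
√((R(-1402, 1291) - 1049224) + a(1321)) = √((1291*(-1402 + 1291) - 1049224) + 0) = √((1291*(-111) - 1049224) + 0) = √((-143301 - 1049224) + 0) = √(-1192525 + 0) = √(-1192525) = 5*I*√47701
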